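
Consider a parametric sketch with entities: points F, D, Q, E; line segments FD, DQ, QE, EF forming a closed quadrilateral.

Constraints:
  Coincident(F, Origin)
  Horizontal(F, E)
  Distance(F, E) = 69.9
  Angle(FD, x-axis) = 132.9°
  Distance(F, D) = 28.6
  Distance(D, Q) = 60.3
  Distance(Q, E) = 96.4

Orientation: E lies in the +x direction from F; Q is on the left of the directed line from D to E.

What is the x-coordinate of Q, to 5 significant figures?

8.5409

F is at the origin; FE is horizontal with |FE| = 69.9 and E in +x, so E = (69.9, 0). FD runs at 132.9° with |FD| = 28.6, so D = (-19.469, 20.951). Q is determined by |DQ| = 60.3 and |QE| = 96.4 together: it lies at the intersection of circle(D, 60.3) and circle(E, 96.4). With |DE| = 91.792, the foot of the radical line on DE is 15.082 from D and the perpendicular offset is √(60.3² − 15.082²) = 58.383. Taking the left-of-DE solution: Q = (8.5409, 74.351).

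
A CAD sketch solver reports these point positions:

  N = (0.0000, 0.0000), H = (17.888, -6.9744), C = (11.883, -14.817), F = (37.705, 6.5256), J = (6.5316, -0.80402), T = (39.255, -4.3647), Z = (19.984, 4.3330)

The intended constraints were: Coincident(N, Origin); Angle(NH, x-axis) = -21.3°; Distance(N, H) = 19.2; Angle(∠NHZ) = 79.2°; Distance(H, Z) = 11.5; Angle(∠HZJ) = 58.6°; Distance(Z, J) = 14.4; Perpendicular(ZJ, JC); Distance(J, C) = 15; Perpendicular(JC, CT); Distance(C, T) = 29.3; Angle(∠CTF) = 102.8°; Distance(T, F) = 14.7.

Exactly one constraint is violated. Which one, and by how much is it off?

Distance(T, F) = 14.7 — off by 3.70.

N = (0.00, 0.00) ✓; NH at -21.30° ✓; |NH| = 19.20 ✓; ∠NHZ = 79.20° ✓; |HZ| = 11.50 ✓; ∠HZJ = 58.60° ✓; |ZJ| = 14.40 ✓; ∠(ZJ, JC) = 90.00° ✓; |JC| = 15.00 ✓; ∠(JC, CT) = 90.00° ✓; |CT| = 29.30 ✓; ∠CTF = 102.8° ✓; |TF| = 11.00 ✗.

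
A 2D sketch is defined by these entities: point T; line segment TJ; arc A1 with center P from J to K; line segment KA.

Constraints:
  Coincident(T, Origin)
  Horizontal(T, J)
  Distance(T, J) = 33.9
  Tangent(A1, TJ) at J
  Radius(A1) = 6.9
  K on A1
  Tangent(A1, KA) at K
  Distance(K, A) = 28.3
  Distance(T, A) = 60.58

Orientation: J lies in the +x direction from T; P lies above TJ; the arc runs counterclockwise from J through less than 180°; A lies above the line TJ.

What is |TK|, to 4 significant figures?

40.13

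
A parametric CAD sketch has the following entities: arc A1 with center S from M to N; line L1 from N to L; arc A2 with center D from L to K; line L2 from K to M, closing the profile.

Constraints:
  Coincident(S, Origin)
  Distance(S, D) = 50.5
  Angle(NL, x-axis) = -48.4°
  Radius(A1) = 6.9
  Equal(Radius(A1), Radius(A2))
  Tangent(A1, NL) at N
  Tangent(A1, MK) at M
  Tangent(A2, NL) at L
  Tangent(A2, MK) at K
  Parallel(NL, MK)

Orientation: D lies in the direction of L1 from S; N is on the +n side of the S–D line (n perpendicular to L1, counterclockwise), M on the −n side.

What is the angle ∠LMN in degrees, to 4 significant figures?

74.72°

Tangency of A1 to both parallel lines with radius 6.9 puts N and M at S ± 6.9·n: N = (5.160, 4.581), M = (-5.160, -4.581). Equal radii place L and K the same way about D: L = D + 6.9·n = (38.69, -33.18), K = D − 6.9·n = (28.37, -42.34). Then cos ∠LMN = ML·MN / (|ML||MN|), giving 74.72°.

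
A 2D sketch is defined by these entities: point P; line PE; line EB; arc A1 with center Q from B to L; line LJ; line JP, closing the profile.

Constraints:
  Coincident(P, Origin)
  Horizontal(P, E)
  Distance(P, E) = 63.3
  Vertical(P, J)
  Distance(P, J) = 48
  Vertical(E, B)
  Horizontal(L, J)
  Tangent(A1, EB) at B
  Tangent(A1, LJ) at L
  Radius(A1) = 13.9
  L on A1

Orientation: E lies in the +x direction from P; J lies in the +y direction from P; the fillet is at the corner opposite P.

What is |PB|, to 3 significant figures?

71.9

P is at the origin; P and E share the same y with |PE| = 63.3 and E on the +x side, so E = (63.3, 0.00). PJ is vertical with |PJ| = 48.0 and J on the +y side, so J = (0.00, 48.0). The virtual corner opposite P is at (63.3, 48.0). The tangent condition forces QB to be normal to EB and tangency of A1 to LJ means the radius QL is perpendicular to LJ, with radius 13.9, so the center Q sits 13.9 in from both sides at Q = (49.4, 34.1). That places the tangent points at B = (63.3, 34.1) on EB and L = (49.4, 48.0) on LJ. Then |PB| = |B − P| = 71.9.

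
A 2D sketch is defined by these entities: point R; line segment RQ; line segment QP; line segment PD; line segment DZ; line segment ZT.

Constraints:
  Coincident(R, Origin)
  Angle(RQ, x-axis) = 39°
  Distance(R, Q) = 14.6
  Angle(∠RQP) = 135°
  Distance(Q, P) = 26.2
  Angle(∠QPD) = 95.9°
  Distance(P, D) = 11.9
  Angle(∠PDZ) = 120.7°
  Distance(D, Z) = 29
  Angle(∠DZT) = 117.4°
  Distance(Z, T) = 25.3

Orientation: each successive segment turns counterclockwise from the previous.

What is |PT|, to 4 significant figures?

48.29

R is at the origin; RQ runs at 39.0° with length 14.6, so Q = (11.35, 9.188). ∠RQP = 135.0° gives QP at 84.00° from the x-axis; with |QP| = 26.2, P = (14.08, 35.24). ∠QPD = 95.9° gives PD at 168.1° from the x-axis; with |PD| = 11.9, D = (2.441, 37.70). ∠PDZ = 120.7° gives DZ at -132.6° from the x-axis; with |DZ| = 29.0, Z = (-17.19, 16.35). ∠DZT = 117.4° gives ZT at -70.00° from the x-axis; with |ZT| = 25.3, T = (-8.536, -7.423). Then |PT| = |T − P| = 48.29.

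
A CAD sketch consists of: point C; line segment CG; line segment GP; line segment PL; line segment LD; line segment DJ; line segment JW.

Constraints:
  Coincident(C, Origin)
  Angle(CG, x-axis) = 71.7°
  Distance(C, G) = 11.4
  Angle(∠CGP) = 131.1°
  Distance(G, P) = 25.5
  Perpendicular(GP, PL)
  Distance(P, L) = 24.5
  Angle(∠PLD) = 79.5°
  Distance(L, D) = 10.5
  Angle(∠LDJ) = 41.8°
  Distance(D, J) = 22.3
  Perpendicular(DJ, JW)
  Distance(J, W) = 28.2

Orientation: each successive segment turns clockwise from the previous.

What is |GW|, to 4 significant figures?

60.18

∠LDJ = 41.8° gives DJ at 54.10° from the x-axis; with |DJ| = 22.3, J = (39.40, 13.95). The perpendicularity gives JW at right angles to DJ, so JW runs at -35.90°; with |JW| = 28.2, W = (62.24, -2.589). Then |GW| = |W − G| = 60.18.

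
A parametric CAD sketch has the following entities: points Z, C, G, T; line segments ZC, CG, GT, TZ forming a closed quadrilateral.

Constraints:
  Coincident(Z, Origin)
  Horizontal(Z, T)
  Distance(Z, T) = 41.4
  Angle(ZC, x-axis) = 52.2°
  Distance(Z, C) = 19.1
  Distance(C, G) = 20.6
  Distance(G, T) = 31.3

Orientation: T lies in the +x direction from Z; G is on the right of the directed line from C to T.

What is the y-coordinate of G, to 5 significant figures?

-5.4774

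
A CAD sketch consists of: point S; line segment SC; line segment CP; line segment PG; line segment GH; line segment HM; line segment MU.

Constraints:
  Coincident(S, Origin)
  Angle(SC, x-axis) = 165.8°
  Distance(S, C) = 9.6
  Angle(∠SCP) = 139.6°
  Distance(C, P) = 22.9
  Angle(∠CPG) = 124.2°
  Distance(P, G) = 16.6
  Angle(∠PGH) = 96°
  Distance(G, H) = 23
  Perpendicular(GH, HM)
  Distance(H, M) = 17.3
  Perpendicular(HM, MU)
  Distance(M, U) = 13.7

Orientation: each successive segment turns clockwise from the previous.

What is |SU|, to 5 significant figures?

21.274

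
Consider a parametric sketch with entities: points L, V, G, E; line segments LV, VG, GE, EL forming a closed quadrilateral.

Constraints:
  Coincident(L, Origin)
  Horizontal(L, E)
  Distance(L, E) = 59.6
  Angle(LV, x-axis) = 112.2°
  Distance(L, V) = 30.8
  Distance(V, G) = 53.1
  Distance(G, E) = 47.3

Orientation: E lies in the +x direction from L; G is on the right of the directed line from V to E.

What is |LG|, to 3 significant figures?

23.1

Checks: |VG| = 53.10 ✓; |GE| = 47.30 ✓.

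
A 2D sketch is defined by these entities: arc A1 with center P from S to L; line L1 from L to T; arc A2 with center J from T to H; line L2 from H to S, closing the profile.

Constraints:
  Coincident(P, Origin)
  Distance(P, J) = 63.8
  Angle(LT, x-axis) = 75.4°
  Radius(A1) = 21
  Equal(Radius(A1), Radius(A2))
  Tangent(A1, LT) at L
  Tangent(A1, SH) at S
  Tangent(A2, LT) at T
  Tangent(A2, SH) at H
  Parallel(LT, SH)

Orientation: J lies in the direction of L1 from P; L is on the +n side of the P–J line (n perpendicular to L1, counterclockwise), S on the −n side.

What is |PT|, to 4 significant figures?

67.17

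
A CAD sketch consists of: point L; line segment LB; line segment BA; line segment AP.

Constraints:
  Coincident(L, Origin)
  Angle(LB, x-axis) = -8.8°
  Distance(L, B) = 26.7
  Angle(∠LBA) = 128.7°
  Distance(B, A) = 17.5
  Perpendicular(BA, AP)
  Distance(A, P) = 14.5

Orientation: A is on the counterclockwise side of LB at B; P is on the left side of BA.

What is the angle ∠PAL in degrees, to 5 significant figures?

58.642°

∠LBA = 128.7°, so BA runs at -8.8° + (180° − 128.7°) = 42.500° from the x-axis; with |BA| = 17.5, A = B + 17.5·(cos 42.500°, sin 42.500°) = (39.288, 7.7381). The perpendicularity gives AP at right angles to BA; with |AP| = 14.5 on the left of BA, P = A + 14.5·(-0.67559, 0.73728) = (29.492, 18.429). Then cos ∠PAL = AP·AL / (|AP||AL|), giving 58.642°.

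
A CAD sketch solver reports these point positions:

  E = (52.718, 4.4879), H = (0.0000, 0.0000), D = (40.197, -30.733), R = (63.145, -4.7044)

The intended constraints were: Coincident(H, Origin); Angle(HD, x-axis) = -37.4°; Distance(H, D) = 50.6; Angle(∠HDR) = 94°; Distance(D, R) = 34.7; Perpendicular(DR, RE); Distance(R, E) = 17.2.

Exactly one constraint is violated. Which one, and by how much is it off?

Distance(R, E) = 17.2 — off by 3.30.

H = (0.00, 0.00) ✓; HD at -37.40° ✓; |HD| = 50.60 ✓; ∠HDR = 94.00° ✓; |DR| = 34.70 ✓; ∠(DR, RE) = 90.00° ✓; |RE| = 13.90 ✗.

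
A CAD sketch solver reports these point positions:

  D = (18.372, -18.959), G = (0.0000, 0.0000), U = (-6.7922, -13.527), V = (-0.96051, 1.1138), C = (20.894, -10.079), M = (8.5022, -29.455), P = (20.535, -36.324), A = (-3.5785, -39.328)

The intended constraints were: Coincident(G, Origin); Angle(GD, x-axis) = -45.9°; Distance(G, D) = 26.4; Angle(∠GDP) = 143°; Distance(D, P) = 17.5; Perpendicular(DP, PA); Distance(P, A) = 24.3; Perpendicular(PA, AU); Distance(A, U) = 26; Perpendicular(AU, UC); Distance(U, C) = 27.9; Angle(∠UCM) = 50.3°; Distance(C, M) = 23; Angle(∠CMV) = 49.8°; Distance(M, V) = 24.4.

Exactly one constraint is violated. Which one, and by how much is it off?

Distance(M, V) = 24.4 — off by 7.60.

G = (0.00, 0.00) ✓; GD at -45.90° ✓; |GD| = 26.40 ✓; ∠GDP = 143.0° ✓; |DP| = 17.50 ✓; ∠(DP, PA) = 90.00° ✓; |PA| = 24.30 ✓; ∠(PA, AU) = 90.00° ✓; |AU| = 26.00 ✓; ∠(AU, UC) = 90.00° ✓; |UC| = 27.90 ✓; ∠UCM = 50.30° ✓; |CM| = 23.00 ✓; ∠CMV = 49.80° ✓; |MV| = 32.00 ✗.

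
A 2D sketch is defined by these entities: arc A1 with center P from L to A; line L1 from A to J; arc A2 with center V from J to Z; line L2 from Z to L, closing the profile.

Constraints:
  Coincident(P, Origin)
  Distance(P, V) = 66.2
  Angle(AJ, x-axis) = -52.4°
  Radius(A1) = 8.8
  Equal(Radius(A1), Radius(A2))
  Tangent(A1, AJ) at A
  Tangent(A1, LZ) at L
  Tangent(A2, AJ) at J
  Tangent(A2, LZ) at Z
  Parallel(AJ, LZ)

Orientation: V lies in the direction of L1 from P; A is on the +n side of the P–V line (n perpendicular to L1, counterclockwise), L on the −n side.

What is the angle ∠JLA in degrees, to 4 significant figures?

75.11°

Tangency of A1 to both parallel lines with radius 8.8 puts A and L at P ± 8.8·n: A = (6.972, 5.369), L = (-6.972, -5.369). Equal radii place J and Z the same way about V: J = V + 8.8·n = (47.36, -47.08), Z = V − 8.8·n = (33.42, -57.82). Then cos ∠JLA = LJ·LA / (|LJ||LA|), giving 75.11°.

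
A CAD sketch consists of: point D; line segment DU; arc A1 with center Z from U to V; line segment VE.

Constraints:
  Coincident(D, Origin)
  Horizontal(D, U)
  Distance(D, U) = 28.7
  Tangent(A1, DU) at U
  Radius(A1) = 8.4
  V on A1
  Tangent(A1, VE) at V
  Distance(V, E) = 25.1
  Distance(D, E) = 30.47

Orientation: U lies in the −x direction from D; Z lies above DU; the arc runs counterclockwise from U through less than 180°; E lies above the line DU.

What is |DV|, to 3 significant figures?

21.6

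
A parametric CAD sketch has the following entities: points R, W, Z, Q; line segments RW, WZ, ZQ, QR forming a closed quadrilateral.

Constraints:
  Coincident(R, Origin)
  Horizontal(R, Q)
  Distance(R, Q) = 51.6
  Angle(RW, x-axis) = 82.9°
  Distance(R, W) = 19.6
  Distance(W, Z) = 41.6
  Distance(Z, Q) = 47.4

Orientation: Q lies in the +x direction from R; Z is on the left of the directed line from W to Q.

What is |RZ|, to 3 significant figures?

57.0

Checks: |WZ| = 41.60 ✓; |ZQ| = 47.40 ✓.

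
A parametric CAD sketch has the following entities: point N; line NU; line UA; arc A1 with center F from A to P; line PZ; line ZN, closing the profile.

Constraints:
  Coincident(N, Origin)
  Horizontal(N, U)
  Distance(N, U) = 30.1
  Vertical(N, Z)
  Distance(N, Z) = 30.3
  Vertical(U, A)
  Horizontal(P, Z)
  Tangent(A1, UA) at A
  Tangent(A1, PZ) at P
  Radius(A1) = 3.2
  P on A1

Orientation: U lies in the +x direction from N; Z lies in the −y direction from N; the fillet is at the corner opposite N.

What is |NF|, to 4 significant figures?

38.18

N is at the origin; NU is horizontal with |NU| = 30.1 and U on the +x side, so U = (30.10, 0.000). NZ is vertical with |NZ| = 30.3 and Z on the −y side, so Z = (0.000, -30.30). The virtual corner opposite N is at (30.10, -30.30). Tangency of A1 to UA means the radius FA is perpendicular to UA and since A1 is tangent to PZ there, FP ⟂ PZ, with radius 3.2, so the center F sits 3.2 in from both sides at F = (26.90, -27.10). Then |NF| = |F − N| = 38.18.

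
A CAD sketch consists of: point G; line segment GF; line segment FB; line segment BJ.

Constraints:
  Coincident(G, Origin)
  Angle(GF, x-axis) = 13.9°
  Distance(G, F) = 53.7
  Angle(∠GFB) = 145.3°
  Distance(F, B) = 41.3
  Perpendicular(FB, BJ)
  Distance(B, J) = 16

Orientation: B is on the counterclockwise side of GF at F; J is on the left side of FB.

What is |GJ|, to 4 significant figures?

86.68

G is at the origin; GF runs at 13.9° with length 53.7, so F = 53.7·(cos 13.9°, sin 13.9°) = (52.13, 12.90). ∠GFB = 145.3°, so FB runs at 13.9° + (180° − 145.3°) = 48.60° from the x-axis; with |FB| = 41.3, B = F + 41.3·(cos 48.60°, sin 48.60°) = (79.44, 43.88). The perpendicularity gives BJ at right angles to FB; with |BJ| = 16.0 on the left of FB, J = B + 16.0·(-0.7501, 0.6613) = (67.44, 54.46). Then |GJ| = |J − G| = 86.68.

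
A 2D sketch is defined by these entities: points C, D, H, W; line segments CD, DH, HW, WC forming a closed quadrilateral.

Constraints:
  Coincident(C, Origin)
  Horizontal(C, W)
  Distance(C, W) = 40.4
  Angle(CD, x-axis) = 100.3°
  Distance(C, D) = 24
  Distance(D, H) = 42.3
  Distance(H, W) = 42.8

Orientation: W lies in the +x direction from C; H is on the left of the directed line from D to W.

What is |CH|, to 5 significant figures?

54.041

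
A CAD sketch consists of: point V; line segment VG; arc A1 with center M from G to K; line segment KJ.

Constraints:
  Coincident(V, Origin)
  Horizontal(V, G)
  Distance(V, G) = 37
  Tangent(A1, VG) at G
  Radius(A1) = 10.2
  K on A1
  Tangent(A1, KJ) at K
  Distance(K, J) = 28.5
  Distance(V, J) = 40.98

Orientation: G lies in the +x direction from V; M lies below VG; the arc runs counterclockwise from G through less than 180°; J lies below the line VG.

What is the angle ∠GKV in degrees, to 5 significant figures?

125.66°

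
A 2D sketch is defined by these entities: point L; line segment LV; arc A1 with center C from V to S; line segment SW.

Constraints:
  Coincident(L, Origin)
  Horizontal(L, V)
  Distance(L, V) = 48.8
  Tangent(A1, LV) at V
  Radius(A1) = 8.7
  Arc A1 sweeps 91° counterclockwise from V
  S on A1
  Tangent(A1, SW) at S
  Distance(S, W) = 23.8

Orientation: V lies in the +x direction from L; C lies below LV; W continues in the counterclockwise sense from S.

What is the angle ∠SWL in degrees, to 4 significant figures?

50.14°

L is at the origin; LV is horizontal with |LV| = 48.8 and V on the +x side, so V = (48.80, 0.000). The tangent condition forces CV to be normal to LV, so C = V + (0, -8.7) = (48.80, -8.700). On A1, V sits at bearing 90° from C; a 91° counterclockwise sweep puts S at bearing 181°, so S = C + 8.7·(cos 181°, sin 181°) = (40.10, -8.852). The tangent condition forces CS to be normal to SW, so SW runs along (−sin 181°, cos 181°); with |SW| = 23.8, W = (40.52, -32.65). Then cos ∠SWL = WS·WL / (|WS||WL|), giving 50.14°.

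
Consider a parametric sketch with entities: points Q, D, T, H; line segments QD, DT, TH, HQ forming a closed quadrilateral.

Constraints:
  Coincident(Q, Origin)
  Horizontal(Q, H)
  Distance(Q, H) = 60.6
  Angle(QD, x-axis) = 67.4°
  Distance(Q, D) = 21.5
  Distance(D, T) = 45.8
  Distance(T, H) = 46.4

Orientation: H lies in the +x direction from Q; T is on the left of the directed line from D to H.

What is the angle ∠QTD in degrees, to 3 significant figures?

11.0°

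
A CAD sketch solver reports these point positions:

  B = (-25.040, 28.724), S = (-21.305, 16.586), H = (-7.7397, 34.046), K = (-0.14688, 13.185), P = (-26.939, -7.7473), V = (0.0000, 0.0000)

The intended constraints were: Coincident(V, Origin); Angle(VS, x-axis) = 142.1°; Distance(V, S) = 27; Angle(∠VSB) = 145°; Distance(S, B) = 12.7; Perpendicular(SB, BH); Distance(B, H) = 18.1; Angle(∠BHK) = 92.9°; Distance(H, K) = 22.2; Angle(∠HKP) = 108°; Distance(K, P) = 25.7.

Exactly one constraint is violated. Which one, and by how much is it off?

Distance(K, P) = 25.7 — off by 8.30.

V = (0.00, 0.00) ✓; VS at 142.1° ✓; |VS| = 27.00 ✓; ∠VSB = 145.0° ✓; |SB| = 12.70 ✓; ∠(SB, BH) = 90.00° ✓; |BH| = 18.10 ✓; ∠BHK = 92.90° ✓; |HK| = 22.20 ✓; ∠HKP = 108.0° ✓; |KP| = 34.00 ✗.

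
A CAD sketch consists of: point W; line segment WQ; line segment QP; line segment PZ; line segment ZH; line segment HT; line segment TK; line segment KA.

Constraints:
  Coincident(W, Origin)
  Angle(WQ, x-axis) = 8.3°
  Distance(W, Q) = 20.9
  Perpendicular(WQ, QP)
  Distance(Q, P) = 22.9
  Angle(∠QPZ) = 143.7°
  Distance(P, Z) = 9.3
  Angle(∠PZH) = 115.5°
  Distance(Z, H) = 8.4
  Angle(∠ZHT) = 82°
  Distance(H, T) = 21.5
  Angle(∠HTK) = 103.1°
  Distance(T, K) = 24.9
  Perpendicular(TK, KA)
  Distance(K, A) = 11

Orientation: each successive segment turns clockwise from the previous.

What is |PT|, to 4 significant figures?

15.97

W is at the origin; WQ runs at 8.3° with length 20.9, so Q = (20.68, 3.017). WQ is perpendicular to QP, so QP runs at -81.70°; with |QP| = 22.9, P = (23.99, -19.64). ∠QPZ = 143.7° gives PZ at -118.0° from the x-axis; with |PZ| = 9.3, Z = (19.62, -27.85). ∠PZH = 115.5° gives ZH at 177.5° from the x-axis; with |ZH| = 8.4, H = (11.23, -27.49). ∠ZHT = 82.0° gives HT at 79.50° from the x-axis; with |HT| = 21.5, T = (15.15, -6.348). Then |PT| = |T − P| = 15.97.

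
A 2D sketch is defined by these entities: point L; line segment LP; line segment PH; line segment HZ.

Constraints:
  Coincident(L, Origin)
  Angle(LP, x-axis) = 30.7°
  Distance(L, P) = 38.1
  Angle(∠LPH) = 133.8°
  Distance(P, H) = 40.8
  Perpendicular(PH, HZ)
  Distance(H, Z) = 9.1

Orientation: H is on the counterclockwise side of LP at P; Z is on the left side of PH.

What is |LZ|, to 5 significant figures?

69.645

L is at the origin; LP runs at 30.7° with length 38.1, so P = 38.1·(cos 30.7°, sin 30.7°) = (32.760, 19.452). ∠LPH = 133.8°, so PH runs at 30.7° + (180° − 133.8°) = 76.900° from the x-axis; with |PH| = 40.8, H = P + 40.8·(cos 76.900°, sin 76.900°) = (42.008, 59.190). The perpendicularity gives HZ at right angles to PH; with |HZ| = 9.1 on the left of PH, Z = H + 9.1·(-0.97398, 0.22665) = (33.145, 61.252). Then |LZ| = |Z − L| = 69.645.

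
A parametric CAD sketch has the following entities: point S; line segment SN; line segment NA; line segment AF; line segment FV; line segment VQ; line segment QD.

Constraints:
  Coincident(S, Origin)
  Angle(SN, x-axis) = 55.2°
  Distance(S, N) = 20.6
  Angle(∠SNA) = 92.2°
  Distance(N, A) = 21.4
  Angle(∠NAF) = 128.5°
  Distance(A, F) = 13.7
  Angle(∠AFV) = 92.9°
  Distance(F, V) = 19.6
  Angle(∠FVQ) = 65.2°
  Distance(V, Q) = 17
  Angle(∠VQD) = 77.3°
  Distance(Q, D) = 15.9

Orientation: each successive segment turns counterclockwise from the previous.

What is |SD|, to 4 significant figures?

30.56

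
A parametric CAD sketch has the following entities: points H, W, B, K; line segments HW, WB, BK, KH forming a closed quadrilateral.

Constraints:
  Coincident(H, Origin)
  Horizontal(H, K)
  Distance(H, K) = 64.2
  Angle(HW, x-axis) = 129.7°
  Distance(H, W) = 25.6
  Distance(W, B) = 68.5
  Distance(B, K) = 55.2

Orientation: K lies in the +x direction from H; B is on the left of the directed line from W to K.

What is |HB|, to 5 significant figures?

67.941

Checks: |WB| = 68.50 ✓; |BK| = 55.20 ✓.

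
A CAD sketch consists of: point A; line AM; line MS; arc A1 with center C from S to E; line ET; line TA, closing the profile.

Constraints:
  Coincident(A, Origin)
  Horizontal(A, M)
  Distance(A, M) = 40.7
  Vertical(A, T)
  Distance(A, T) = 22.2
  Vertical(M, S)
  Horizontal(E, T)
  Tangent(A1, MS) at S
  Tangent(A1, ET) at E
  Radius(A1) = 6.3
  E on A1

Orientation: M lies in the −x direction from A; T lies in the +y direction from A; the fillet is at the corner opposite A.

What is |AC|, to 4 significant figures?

37.90

A is at the origin; AM is horizontal with |AM| = 40.7 and M on the −x side, so M = (-40.70, 0.000). AT is vertical with |AT| = 22.2 and T on the +y side, so T = (0.000, 22.20). The virtual corner opposite A is at (-40.70, 22.20). A1 meets MS tangentially, so CS is at right angles to MS and since A1 is tangent to ET there, CE ⟂ ET, with radius 6.3, so the center C sits 6.3 in from both sides at C = (-34.40, 15.90). Then |AC| = |C − A| = 37.90.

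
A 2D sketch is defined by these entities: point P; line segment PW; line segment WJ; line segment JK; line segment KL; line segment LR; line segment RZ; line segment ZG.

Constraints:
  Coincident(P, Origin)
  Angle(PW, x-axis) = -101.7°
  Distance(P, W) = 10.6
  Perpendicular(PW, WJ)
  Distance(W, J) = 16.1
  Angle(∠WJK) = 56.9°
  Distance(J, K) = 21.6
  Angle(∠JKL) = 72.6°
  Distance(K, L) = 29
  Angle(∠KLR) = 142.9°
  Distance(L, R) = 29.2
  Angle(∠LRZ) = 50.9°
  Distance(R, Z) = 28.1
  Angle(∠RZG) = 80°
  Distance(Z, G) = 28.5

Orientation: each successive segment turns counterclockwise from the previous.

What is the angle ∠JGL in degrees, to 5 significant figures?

88.966°

∠LRZ = 50.9° gives RZ at 25.000° from the x-axis; with |RZ| = 28.1, Z = (1.4875, -28.150). ∠RZG = 80.0° gives ZG at 125.00° from the x-axis; with |ZG| = 28.5, G = (-14.859, -4.8042). Then cos ∠JGL = GJ·GL / (|GJ||GL|), giving 88.966°.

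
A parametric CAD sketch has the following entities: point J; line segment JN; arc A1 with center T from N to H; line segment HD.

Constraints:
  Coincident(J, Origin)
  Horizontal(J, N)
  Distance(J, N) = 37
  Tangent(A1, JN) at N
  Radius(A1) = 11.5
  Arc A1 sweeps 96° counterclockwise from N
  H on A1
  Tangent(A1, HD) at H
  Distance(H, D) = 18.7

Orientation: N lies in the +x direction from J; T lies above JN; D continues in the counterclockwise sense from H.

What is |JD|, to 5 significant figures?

56.038

J is at the origin; J and N share the same y with |JN| = 37.0 and N on the +x side, so N = (37.000, 0.0000). Tangency of A1 to JN means the radius TN is perpendicular to JN, so T = N + (0, 11.5) = (37.000, 11.500). On A1, N sits at bearing -90° from T; a 96° counterclockwise sweep puts H at bearing 6°, so H = T + 11.5·(cos 6°, sin 6°) = (48.437, 12.702). Tangency of A1 to HD means the radius TH is perpendicular to HD, so HD runs along (−sin 6°, cos 6°); with |HD| = 18.7, D = (46.482, 31.300). Then |JD| = |D − J| = 56.038.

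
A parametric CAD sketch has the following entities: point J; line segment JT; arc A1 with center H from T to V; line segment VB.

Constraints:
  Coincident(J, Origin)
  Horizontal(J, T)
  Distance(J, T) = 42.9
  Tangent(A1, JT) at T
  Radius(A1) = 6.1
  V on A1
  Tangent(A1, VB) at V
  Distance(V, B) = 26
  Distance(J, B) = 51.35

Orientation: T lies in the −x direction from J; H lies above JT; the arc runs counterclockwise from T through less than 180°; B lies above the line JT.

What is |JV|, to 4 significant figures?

37.45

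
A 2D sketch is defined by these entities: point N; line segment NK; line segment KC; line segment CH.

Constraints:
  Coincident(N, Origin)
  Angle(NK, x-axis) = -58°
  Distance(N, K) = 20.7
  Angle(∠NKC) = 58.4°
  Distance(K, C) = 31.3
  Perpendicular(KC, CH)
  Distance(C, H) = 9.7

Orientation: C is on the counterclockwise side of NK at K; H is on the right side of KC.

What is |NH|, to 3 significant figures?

34.1

N is at the origin; NK runs at -58.0° with length 20.7, so K = 20.7·(cos -58.0°, sin -58.0°) = (11.0, -17.6). ∠NKC = 58.4°, so KC runs at -58.0° + (180° − 58.4°) = 63.6° from the x-axis; with |KC| = 31.3, C = K + 31.3·(cos 63.6°, sin 63.6°) = (24.9, 10.5). KC is perpendicular to CH; with |CH| = 9.7 on the right of KC, H = C + 9.7·(0.896, -0.445) = (33.6, 6.17). Then |NH| = |H − N| = 34.1.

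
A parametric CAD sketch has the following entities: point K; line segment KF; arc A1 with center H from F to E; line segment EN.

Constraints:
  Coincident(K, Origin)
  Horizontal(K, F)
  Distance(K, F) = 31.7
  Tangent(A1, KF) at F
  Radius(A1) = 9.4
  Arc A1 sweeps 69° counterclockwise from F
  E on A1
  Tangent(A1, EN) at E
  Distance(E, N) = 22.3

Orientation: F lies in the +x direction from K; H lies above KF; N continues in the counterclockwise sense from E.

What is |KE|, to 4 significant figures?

40.92

The tangent condition forces HF to be normal to KF, so H = F + (0, 9.4) = (31.70, 9.400). On A1, F sits at bearing -90° from H; a 69° counterclockwise sweep puts E at bearing -21°, so E = H + 9.4·(cos -21°, sin -21°) = (40.48, 6.031). Then |KE| = |E − K| = 40.92.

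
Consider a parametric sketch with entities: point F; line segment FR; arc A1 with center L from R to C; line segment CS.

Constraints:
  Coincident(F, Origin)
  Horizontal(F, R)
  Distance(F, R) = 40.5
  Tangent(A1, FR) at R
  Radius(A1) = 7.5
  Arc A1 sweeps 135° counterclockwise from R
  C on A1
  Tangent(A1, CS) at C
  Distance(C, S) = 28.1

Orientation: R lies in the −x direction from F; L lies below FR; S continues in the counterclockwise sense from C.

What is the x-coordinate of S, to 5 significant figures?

-25.934

F is at the origin; FR is horizontal with |FR| = 40.5 and R on the −x side, so R = (-40.500, 0.0000). A1 meets FR tangentially, so LR is at right angles to FR, so L = R + (0, -7.5) = (-40.500, -7.5000). On A1, R sits at bearing 90° from L; a 135° counterclockwise sweep puts C at bearing 225°, so C = L + 7.5·(cos 225°, sin 225°) = (-45.803, -12.803). The tangent condition forces LC to be normal to CS, so CS runs along (−sin 225°, cos 225°); with |CS| = 28.1, S = (-25.934, -32.673). So S.x = -25.934.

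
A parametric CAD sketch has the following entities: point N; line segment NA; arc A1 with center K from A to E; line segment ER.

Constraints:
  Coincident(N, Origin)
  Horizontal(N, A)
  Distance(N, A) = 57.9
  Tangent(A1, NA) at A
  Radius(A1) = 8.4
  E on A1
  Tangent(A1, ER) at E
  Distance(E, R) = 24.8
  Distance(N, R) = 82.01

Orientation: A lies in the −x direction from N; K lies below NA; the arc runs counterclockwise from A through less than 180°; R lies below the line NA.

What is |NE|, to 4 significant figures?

65.17

N is at the origin; NA is horizontal with |NA| = 57.9 and A on the −x side, so A = (-57.90, 0.000). Since A1 is tangent to NA there, KA ⟂ NA, so K = A + (0, -8.4) = (-57.90, -8.400). Since KE ⟂ ER (tangency), |KR| = √(8.4² + 24.8²) = 26.18 regardless of where E sits on A1. So R lies on both circle(N, 82.01) and circle(K, 26.18); the below-NA intersection is R = (-78.08, -25.09). E is the foot of the tangent from R: E = (-65.05, -3.986).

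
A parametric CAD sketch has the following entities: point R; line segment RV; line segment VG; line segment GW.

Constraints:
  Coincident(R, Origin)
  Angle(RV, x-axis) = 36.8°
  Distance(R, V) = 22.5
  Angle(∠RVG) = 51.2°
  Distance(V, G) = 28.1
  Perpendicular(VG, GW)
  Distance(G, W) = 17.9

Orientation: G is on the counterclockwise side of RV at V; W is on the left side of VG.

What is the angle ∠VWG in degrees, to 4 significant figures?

57.50°

∠RVG = 51.2°, so VG runs at 36.8° + (180° − 51.2°) = 165.6° from the x-axis; with |VG| = 28.1, G = V + 28.1·(cos 165.6°, sin 165.6°) = (-9.201, 20.47). VG is perpendicular to GW; with |GW| = 17.9 on the left of VG, W = G + 17.9·(-0.2487, -0.9686) = (-13.65, 3.129). Then cos ∠VWG = WV·WG / (|WV||WG|), giving 57.50°.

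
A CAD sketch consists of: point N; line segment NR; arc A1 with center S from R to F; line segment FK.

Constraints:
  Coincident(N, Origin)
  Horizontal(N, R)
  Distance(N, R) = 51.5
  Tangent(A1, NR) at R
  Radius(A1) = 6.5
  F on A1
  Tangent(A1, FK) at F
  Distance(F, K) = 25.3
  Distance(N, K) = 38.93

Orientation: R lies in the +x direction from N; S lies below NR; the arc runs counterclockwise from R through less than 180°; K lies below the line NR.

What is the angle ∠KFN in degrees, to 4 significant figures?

57.17°

Checks: |SF| = 6.500 ✓; ∠(SF, FK) = 90.00° ✓; |FK| = 25.30 ✓; |NK| = 38.93 ✓.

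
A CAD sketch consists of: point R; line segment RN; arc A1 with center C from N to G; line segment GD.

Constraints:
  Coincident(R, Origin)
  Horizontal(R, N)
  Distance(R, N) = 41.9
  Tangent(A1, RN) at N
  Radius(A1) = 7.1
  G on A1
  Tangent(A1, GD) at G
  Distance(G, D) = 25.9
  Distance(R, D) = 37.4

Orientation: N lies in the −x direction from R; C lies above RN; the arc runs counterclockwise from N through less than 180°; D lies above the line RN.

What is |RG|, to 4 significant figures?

35.66

R is at the origin; RN is horizontal with |RN| = 41.9 and N on the −x side, so N = (-41.90, 0.000). The tangent condition forces CN to be normal to RN, so C = N + (0, 7.1) = (-41.90, 7.100). Since CG ⟂ GD (tangency), |CD| = √(7.1² + 25.9²) = 26.86 regardless of where G sits on A1. So D lies on both circle(R, 37.4) and circle(C, 26.86); the above-RN intersection is D = (-24.91, 27.90). G is the foot of the tangent from D: G = (-35.41, 4.222).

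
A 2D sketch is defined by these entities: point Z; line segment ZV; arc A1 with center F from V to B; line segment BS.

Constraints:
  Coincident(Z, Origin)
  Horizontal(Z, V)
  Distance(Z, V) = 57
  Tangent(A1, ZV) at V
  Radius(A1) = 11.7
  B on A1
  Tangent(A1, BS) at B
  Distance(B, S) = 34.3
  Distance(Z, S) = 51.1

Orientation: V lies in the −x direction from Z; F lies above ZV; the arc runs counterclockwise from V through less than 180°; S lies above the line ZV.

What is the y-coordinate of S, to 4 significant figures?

38.94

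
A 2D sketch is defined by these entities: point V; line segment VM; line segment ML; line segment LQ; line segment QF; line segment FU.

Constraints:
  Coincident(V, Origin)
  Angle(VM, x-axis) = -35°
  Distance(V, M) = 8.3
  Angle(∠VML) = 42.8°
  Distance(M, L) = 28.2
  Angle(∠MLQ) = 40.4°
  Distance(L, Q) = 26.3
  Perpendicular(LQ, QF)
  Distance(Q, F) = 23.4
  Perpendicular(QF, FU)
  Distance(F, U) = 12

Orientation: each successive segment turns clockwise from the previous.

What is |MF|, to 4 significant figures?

7.037

V is at the origin; VM runs at -35.0° with length 8.3, so M = (6.799, -4.761). ∠VML = 42.8° gives ML at -172.2° from the x-axis; with |ML| = 28.2, L = (-21.14, -8.588). ∠MLQ = 40.4° gives LQ at 48.20° from the x-axis; with |LQ| = 26.3, Q = (-3.610, 11.02). The perpendicularity gives QF at right angles to LQ, so QF runs at -41.80°; with |QF| = 23.4, F = (13.83, -4.579). Then |MF| = |F − M| = 7.037.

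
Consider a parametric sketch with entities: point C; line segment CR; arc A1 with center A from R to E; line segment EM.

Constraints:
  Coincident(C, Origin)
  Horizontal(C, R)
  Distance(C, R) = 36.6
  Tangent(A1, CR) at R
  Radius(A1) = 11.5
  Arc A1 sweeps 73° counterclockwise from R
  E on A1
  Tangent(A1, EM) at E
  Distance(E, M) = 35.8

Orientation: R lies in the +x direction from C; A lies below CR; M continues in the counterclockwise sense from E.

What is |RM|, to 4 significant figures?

47.50

C is at the origin; C and R share the same y with |CR| = 36.6 and R on the +x side, so R = (36.60, 0.000). Tangency of A1 to CR means the radius AR is perpendicular to CR, so A = R + (0, -11.5) = (36.60, -11.50). On A1, R sits at bearing 90° from A; a 73° counterclockwise sweep puts E at bearing 163°, so E = A + 11.5·(cos 163°, sin 163°) = (25.60, -8.138). A1 meets EM tangentially, so AE is at right angles to EM, so EM runs along (−sin 163°, cos 163°); with |EM| = 35.8, M = (15.14, -42.37). Then |RM| = |M − R| = 47.50.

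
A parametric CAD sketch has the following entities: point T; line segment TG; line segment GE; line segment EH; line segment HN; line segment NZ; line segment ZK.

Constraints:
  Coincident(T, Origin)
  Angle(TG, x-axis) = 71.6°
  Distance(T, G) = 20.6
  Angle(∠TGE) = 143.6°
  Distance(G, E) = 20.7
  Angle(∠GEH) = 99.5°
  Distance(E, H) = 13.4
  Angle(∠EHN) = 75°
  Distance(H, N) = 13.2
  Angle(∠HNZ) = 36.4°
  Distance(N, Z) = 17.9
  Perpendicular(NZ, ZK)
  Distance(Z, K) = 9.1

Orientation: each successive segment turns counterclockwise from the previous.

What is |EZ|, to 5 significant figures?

5.2202

T is at the origin; TG runs at 71.6° with length 20.6, so G = (6.5024, 19.547). ∠TGE = 143.6° gives GE at 108.00° from the x-axis; with |GE| = 20.7, E = (0.10572, 39.234). ∠GEH = 99.5° gives EH at -171.50° from the x-axis; with |EH| = 13.4, H = (-13.147, 37.253). ∠EHN = 75.0° gives HN at -66.500° from the x-axis; with |HN| = 13.2, N = (-7.8836, 25.148). ∠HNZ = 36.4° gives NZ at 77.100° from the x-axis; with |NZ| = 17.9, Z = (-3.8874, 42.596). Then |EZ| = |Z − E| = 5.2202.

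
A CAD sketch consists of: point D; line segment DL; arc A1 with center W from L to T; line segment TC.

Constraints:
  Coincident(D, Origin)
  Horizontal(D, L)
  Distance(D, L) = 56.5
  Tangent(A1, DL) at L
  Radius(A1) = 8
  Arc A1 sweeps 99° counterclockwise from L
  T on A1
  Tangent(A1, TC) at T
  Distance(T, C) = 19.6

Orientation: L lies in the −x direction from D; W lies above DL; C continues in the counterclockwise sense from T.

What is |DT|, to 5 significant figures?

49.471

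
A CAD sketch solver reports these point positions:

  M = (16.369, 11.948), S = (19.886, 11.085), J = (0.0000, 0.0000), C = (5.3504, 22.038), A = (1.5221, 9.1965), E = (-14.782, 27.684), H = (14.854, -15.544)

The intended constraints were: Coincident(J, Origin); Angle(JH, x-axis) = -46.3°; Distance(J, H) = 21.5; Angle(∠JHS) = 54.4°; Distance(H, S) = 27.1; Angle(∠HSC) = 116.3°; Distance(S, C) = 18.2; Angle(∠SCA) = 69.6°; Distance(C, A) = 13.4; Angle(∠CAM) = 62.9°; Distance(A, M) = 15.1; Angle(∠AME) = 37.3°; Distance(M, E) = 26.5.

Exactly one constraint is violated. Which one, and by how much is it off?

Distance(M, E) = 26.5 — off by 8.40.

J = (0.00, 0.00) ✓; JH at -46.30° ✓; |JH| = 21.50 ✓; ∠JHS = 54.40° ✓; |HS| = 27.10 ✓; ∠HSC = 116.3° ✓; |SC| = 18.20 ✓; ∠SCA = 69.60° ✓; |CA| = 13.40 ✓; ∠CAM = 62.90° ✓; |AM| = 15.10 ✓; ∠AME = 37.30° ✓; |ME| = 34.90 ✗.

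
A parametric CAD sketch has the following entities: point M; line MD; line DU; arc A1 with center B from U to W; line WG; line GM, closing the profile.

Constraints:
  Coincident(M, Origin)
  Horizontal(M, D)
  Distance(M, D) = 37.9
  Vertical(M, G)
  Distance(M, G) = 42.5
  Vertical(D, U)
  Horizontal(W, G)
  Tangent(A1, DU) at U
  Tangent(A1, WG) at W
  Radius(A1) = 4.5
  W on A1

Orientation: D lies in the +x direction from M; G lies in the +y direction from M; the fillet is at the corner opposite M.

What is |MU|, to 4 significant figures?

53.67

The virtual corner opposite M is at (37.90, 42.50). Since A1 is tangent to DU there, BU ⟂ DU and since A1 is tangent to WG there, BW ⟂ WG, with radius 4.5, so the center B sits 4.5 in from both sides at B = (33.40, 38.00). That places the tangent points at U = (37.90, 38.00) on DU and W = (33.40, 42.50) on WG. Then |MU| = |U − M| = 53.67.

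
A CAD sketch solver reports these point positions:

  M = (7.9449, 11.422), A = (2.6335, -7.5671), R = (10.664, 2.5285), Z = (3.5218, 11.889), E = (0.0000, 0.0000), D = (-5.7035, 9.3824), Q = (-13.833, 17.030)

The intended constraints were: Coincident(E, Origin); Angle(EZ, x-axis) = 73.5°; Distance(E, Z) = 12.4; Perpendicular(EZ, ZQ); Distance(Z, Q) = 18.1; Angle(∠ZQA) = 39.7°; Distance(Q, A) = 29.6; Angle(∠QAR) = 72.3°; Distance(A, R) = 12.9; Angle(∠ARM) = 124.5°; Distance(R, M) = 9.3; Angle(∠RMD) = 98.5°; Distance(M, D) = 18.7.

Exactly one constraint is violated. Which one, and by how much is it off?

Distance(M, D) = 18.7 — off by 4.90.

E = (0.00, 0.00) ✓; EZ at 73.50° ✓; |EZ| = 12.40 ✓; ∠(EZ, ZQ) = 90.00° ✓; |ZQ| = 18.10 ✓; ∠ZQA = 39.70° ✓; |QA| = 29.60 ✓; ∠QAR = 72.30° ✓; |AR| = 12.90 ✓; ∠ARM = 124.5° ✓; |RM| = 9.300 ✓; ∠RMD = 98.50° ✓; |MD| = 13.80 ✗.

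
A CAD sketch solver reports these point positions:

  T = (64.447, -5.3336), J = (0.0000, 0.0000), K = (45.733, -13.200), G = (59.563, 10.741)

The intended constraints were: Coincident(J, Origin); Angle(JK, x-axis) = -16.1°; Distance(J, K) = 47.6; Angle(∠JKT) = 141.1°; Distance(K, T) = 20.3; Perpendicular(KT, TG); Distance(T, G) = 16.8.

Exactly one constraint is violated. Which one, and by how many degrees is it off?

Perpendicular(KT, TG) — off by 5.90°.

J = (0.00, 0.00) ✓; JK at -16.10° ✓; |JK| = 47.60 ✓; ∠JKT = 141.1° ✓; |KT| = 20.30 ✓; ∠(KT, TG) = 84.10° ✗; |TG| = 16.80 ✓.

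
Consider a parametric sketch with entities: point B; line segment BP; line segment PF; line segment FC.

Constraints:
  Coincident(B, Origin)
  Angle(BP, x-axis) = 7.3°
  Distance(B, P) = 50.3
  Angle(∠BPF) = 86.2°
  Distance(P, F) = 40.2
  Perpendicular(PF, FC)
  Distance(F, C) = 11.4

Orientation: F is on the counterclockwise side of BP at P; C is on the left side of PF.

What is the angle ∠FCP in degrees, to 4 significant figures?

74.17°

B is at the origin; BP runs at 7.3° with length 50.3, so P = 50.3·(cos 7.3°, sin 7.3°) = (49.89, 6.391). ∠BPF = 86.2°, so PF runs at 7.3° + (180° − 86.2°) = 101.1° from the x-axis; with |PF| = 40.2, F = P + 40.2·(cos 101.1°, sin 101.1°) = (42.15, 45.84). PF ⟂ FC; with |FC| = 11.4 on the left of PF, C = F + 11.4·(-0.9813, -0.1925) = (30.97, 43.64). Then cos ∠FCP = CF·CP / (|CF||CP|), giving 74.17°.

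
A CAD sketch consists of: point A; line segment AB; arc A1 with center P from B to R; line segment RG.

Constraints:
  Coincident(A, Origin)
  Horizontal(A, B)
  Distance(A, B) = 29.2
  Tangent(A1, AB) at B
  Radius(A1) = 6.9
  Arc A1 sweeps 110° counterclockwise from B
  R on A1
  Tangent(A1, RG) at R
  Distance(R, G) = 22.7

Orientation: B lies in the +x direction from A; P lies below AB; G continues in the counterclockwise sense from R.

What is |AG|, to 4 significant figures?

43.18

On A1, B sits at bearing 90° from P; a 110° counterclockwise sweep puts R at bearing 200°, so R = P + 6.9·(cos 200°, sin 200°) = (22.72, -9.260). A1 meets RG tangentially, so PR is at right angles to RG, so RG runs along (−sin 200°, cos 200°); with |RG| = 22.7, G = (30.48, -30.59). Then |AG| = |G − A| = 43.18.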